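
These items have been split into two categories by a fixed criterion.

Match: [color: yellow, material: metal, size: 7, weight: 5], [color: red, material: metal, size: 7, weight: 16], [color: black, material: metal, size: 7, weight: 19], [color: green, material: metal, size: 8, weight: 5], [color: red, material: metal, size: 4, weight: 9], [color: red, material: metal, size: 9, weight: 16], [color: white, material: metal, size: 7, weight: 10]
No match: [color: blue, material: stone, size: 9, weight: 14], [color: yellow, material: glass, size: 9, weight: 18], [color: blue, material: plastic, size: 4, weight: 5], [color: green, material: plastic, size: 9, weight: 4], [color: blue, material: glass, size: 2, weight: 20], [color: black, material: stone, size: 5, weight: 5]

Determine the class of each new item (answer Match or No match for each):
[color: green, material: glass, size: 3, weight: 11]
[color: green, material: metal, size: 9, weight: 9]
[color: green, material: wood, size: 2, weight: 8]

No match, Match, No match

The common property of the 'Match' items is: material is metal. No 'No match' item has it.
[color: green, material: glass, size: 3, weight: 11]: No match (material is glass).
[color: green, material: metal, size: 9, weight: 9]: Match (material is metal).
[color: green, material: wood, size: 2, weight: 8]: No match (material is wood).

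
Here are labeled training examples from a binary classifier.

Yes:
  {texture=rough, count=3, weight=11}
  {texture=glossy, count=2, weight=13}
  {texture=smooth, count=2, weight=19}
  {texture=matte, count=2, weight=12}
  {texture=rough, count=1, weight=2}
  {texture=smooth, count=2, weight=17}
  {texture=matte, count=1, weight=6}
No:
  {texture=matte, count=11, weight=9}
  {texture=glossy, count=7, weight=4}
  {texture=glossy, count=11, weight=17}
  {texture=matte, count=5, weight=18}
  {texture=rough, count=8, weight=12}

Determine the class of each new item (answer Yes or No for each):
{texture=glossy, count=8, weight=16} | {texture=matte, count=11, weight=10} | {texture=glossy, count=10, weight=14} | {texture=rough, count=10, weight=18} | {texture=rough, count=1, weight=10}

No, No, No, No, Yes

The classifier is using: count ≤ 3.
{texture=glossy, count=8, weight=16}: count = 8, does not satisfy this → No. {texture=matte, count=11, weight=10}: count = 11, does not satisfy this → No. {texture=glossy, count=10, weight=14}: count = 10, does not satisfy this → No. {texture=rough, count=10, weight=18}: count = 10, does not satisfy this → No. {texture=rough, count=1, weight=10}: count = 1, checks out → Yes.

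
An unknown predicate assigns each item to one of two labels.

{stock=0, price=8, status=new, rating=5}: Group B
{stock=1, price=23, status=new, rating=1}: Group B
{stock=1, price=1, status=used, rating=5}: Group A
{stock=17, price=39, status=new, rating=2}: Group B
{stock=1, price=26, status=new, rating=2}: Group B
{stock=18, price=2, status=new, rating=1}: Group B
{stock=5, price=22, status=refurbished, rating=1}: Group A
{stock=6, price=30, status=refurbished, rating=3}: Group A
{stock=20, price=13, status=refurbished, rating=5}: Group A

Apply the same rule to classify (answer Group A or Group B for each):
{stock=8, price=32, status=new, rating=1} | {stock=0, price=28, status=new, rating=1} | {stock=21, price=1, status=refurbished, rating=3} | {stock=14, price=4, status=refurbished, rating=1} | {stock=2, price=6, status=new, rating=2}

Group B, Group B, Group A, Group A, Group B

The rule appears to be: status is not new.
{stock=8, price=32, status=new, rating=1}: Group B (status is new). {stock=0, price=28, status=new, rating=1}: Group B (status is new). {stock=21, price=1, status=refurbished, rating=3}: Group A (status is refurbished). {stock=14, price=4, status=refurbished, rating=1}: Group A (status is refurbished). {stock=2, price=6, status=new, rating=2}: Group B (status is new).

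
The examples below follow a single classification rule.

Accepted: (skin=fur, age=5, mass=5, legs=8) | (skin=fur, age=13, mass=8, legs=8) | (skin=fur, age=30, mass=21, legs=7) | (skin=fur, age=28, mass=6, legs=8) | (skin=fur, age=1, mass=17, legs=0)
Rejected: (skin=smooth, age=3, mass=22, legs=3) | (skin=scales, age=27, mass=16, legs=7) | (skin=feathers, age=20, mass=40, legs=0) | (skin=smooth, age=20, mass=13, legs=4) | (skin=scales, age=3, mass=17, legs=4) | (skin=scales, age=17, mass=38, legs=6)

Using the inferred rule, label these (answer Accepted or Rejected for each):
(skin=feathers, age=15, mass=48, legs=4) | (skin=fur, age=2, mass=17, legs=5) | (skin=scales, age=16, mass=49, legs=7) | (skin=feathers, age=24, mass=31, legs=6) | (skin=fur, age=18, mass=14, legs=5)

Rejected, Accepted, Rejected, Rejected, Accepted

One predicate separates the groups cleanly: skin is fur.
(skin=feathers, age=15, mass=48, legs=4) — skin is feathers, hence Rejected. (skin=fur, age=2, mass=17, legs=5) — skin is fur, hence Accepted. (skin=scales, age=16, mass=49, legs=7) — skin is scales, hence Rejected. (skin=feathers, age=24, mass=31, legs=6) — skin is feathers, hence Rejected. (skin=fur, age=18, mass=14, legs=5) — skin is fur, hence Accepted.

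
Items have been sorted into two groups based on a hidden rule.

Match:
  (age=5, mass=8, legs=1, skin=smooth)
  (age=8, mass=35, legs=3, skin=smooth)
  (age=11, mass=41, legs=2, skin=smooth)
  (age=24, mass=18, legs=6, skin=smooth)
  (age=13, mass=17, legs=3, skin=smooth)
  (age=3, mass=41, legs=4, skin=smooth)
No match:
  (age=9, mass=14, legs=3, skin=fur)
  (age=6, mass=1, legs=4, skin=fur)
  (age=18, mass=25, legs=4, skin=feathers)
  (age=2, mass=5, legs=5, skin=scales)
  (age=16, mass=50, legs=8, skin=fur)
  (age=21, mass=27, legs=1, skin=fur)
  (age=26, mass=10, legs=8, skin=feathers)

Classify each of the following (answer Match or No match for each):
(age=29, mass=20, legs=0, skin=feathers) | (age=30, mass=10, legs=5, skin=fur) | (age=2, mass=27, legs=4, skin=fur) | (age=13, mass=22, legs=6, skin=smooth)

No match, No match, No match, Match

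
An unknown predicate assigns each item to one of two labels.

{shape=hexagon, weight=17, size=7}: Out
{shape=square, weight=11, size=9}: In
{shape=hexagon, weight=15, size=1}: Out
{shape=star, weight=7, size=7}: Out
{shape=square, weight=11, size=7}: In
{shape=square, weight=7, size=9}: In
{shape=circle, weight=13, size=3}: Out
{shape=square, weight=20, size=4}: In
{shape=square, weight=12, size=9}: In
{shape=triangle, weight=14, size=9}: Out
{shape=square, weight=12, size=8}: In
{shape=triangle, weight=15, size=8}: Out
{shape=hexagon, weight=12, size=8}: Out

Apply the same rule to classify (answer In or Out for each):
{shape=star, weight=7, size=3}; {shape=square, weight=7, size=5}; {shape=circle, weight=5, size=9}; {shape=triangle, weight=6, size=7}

Out, In, Out, Out

All 'In' examples share one property — shape is square — and every 'Out' example lacks it.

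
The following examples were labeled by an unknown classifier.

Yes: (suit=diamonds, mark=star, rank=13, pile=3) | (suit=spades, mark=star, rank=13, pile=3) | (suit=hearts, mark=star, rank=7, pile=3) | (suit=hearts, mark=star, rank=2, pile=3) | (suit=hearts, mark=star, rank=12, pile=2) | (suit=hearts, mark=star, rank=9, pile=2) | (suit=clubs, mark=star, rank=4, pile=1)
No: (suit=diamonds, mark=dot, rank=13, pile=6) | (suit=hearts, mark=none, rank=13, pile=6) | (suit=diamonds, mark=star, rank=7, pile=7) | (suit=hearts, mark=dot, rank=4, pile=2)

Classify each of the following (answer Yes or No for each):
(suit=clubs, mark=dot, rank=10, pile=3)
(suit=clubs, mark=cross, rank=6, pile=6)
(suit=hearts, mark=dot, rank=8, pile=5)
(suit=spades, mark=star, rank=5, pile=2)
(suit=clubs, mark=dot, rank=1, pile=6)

The distinguishing property — mark is star AND pile ≤ 3 — holds for all the 'Yes' cases and none of the 'No' cases.

No, No, No, Yes, No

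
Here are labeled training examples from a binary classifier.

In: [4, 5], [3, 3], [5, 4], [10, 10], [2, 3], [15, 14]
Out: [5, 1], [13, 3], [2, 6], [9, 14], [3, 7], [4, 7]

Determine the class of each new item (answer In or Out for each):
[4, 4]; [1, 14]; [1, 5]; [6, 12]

In, Out, Out, Out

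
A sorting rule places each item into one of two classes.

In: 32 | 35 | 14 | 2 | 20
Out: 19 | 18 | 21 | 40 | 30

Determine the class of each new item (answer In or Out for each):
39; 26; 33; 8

Looking at the examples, the only property every 'In' case has and every 'Out' case lacks is: ≡ 2 (mod 3).
Out: 39, since 39 mod 3 = 0.
In: 26, since 26 mod 3 = 2.
Out: 33, since 33 mod 3 = 0.
In: 8, since 8 mod 3 = 2.

Out, In, Out, In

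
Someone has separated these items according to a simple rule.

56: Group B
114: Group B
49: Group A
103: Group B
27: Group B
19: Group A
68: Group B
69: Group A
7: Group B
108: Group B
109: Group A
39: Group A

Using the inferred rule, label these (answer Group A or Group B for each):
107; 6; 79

Group B, Group B, Group A

The common property of the 'Group A' items is: ends in digit 9. No 'Group B' item has it.
Group B: 107, since last digit 7.
Group B: 6, since last digit 6.
Group A: 79, since last digit 9.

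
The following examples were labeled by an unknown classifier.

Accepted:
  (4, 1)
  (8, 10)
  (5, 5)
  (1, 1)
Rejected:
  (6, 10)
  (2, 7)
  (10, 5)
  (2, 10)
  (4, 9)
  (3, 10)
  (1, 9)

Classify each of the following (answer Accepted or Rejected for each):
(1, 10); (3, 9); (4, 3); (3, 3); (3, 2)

One predicate separates the groups cleanly: |first − second| ≤ 3.

Rejected, Rejected, Accepted, Accepted, Accepted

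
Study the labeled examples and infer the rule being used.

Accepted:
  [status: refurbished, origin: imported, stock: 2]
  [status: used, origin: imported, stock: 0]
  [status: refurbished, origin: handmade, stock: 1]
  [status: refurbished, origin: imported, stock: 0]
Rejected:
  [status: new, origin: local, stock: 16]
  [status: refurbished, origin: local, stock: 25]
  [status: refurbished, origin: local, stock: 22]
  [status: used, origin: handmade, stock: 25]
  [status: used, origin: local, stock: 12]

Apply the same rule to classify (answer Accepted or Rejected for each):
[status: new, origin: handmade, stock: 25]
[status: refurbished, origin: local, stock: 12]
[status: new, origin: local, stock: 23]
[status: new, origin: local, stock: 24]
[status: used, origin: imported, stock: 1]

The distinguishing property — stock ≤ 2 — holds for all the 'Accepted' cases and none of the 'Rejected' cases.
Rejected: [status: new, origin: handmade, stock: 25], since stock = 25. Rejected: [status: refurbished, origin: local, stock: 12], since stock = 12. Rejected: [status: new, origin: local, stock: 23], since stock = 23. Rejected: [status: new, origin: local, stock: 24], since stock = 24. Accepted: [status: used, origin: imported, stock: 1], since stock = 1.

Rejected, Rejected, Rejected, Rejected, Accepted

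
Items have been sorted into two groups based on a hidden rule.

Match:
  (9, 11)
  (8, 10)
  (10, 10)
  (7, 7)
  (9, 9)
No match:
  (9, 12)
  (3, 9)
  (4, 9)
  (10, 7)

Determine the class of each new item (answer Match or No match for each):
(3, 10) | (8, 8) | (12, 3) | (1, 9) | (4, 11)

The classifier is using: |first − second| ≤ 2.

No match, Match, No match, No match, No match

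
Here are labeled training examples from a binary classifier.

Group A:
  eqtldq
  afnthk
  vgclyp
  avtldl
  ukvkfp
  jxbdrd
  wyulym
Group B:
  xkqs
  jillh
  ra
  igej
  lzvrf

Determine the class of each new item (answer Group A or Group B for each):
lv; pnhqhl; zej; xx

Comparing the two groups points to one rule — length 6.
Group B: lv, since length 2. Group A: pnhqhl, since length 6. Group B: zej, since length 3. Group B: xx, since length 2.

Group B, Group A, Group B, Group B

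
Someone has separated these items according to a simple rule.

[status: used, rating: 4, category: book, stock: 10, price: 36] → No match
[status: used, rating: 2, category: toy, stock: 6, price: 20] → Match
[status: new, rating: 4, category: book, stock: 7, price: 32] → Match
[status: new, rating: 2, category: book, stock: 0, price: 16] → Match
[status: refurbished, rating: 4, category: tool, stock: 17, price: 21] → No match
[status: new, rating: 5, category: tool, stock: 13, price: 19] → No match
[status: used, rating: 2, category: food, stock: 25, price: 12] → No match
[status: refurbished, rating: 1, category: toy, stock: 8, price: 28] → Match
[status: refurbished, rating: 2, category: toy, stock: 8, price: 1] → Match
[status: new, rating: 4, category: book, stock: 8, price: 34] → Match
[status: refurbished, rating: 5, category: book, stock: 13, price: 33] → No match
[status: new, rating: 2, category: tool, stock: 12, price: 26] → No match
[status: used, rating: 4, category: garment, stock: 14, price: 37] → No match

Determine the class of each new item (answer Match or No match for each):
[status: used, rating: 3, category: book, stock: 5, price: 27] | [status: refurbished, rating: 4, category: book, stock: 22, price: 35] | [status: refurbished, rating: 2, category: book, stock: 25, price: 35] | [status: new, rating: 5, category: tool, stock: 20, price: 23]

The common property of the 'Match' items is: stock ≤ 8. No 'No match' item has it.
[status: used, rating: 3, category: book, stock: 5, price: 27]: Match (stock = 5).
[status: refurbished, rating: 4, category: book, stock: 22, price: 35]: No match (stock = 22).
[status: refurbished, rating: 2, category: book, stock: 25, price: 35]: No match (stock = 25).
[status: new, rating: 5, category: tool, stock: 20, price: 23]: No match (stock = 20).

Match, No match, No match, No match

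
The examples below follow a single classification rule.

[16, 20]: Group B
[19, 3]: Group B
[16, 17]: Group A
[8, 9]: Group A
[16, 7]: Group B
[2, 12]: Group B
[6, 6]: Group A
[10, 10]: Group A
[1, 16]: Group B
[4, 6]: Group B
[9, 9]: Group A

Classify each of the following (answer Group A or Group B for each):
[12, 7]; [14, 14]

One predicate separates the groups cleanly: |first − second| ≤ 1.

Group B, Group A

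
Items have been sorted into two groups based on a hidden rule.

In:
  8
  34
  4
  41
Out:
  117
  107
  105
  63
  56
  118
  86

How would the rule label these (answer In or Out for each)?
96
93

One predicate separates the groups cleanly: at most 41.
96 → 96 > 41 → Out. 93 → 93 > 41 → Out.

Out, Out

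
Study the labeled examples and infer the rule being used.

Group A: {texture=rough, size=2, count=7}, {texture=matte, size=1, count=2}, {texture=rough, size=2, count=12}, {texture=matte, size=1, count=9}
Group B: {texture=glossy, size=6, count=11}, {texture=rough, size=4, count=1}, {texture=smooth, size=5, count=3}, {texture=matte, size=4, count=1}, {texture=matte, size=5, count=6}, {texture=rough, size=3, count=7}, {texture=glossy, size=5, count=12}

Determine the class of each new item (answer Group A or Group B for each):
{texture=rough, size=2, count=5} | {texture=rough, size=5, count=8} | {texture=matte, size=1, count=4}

One predicate separates the groups cleanly: size ≤ 2.

Group A, Group B, Group A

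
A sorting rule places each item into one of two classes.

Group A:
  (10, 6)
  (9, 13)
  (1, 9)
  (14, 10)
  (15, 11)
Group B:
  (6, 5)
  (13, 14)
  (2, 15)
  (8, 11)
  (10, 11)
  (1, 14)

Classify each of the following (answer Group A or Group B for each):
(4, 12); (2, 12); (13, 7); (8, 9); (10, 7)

The pattern is that an item is 'Group A' exactly when: sum is even.

Group A, Group A, Group A, Group B, Group B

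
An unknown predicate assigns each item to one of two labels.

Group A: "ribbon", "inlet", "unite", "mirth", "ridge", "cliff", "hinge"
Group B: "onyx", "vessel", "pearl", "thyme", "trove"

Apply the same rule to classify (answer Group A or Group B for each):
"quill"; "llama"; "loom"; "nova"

One predicate separates the groups cleanly: contains 'i'.
"quill" → has 'i' → Group A. "llama" → no 'i' → Group B. "loom" → no 'i' → Group B. "nova" → no 'i' → Group B.

Group A, Group B, Group B, Group B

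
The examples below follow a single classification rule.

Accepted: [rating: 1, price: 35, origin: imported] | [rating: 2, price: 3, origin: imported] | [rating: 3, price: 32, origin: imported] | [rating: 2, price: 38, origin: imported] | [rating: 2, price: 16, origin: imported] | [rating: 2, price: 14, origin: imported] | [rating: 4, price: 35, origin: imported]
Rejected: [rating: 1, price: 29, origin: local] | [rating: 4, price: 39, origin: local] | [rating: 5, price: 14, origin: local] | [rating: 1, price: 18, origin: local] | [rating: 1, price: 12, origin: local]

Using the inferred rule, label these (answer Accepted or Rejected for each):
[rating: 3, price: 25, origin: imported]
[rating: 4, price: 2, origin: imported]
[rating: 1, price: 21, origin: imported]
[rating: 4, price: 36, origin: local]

Accepted, Accepted, Accepted, Rejected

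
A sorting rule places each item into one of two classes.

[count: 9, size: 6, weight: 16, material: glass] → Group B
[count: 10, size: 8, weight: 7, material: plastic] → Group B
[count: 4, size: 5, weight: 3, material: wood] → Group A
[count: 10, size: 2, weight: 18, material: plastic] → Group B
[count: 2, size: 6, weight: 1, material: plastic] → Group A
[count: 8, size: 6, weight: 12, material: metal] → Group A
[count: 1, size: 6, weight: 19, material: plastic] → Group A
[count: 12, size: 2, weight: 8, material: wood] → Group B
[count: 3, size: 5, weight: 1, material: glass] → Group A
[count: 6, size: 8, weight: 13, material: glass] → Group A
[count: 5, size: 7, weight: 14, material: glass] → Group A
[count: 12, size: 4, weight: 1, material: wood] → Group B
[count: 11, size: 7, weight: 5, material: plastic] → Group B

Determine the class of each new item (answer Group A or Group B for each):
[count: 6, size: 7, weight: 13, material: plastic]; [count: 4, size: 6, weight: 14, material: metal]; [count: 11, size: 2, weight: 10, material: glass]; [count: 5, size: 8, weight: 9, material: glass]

Group A, Group A, Group B, Group A

Rule: count ≤ 8. This holds for each 'Group A' example and fails for each 'Group B' one.
[count: 6, size: 7, weight: 13, material: plastic] → count = 6 → Group A. [count: 4, size: 6, weight: 14, material: metal] → count = 4 → Group A. [count: 11, size: 2, weight: 10, material: glass] → count = 11 → Group B. [count: 5, size: 8, weight: 9, material: glass] → count = 5 → Group A.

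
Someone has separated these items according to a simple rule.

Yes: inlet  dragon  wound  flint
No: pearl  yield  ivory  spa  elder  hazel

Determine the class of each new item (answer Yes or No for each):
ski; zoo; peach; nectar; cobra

The rule appears to be: contains 'n'.
ski — no 'n', hence No. zoo — no 'n', hence No. peach — no 'n', hence No. nectar — has 'n', hence Yes. cobra — no 'n', hence No.

No, No, No, Yes, No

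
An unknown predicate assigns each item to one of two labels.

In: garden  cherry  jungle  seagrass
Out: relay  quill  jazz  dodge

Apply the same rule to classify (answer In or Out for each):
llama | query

All 'In' examples share one property — length ≥ 6 — and every 'Out' example lacks it.

Out, Out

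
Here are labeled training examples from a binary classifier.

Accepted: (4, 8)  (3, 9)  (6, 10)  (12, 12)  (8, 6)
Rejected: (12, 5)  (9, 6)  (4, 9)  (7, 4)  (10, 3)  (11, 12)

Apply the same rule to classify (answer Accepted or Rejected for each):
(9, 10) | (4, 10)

The classifier is using: sum is even.
(9, 10) — 9+10 = 19, hence Rejected.
(4, 10) — 4+10 = 14, hence Accepted.

Rejected, Accepted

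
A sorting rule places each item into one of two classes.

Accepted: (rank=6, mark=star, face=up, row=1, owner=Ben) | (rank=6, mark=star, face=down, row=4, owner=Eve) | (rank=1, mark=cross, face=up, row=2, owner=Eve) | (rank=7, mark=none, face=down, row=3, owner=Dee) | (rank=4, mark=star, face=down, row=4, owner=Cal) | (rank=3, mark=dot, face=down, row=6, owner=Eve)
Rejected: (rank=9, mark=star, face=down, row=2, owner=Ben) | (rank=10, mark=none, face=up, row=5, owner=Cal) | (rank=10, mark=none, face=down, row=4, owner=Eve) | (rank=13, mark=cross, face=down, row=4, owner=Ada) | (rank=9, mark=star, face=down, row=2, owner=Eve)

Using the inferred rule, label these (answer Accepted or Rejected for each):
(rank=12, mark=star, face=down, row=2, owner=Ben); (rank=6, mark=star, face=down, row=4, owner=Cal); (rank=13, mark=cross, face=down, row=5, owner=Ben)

Rejected, Accepted, Rejected

Every 'Accepted' example satisfies: rank ≤ 7. None of the 'Rejected' examples do.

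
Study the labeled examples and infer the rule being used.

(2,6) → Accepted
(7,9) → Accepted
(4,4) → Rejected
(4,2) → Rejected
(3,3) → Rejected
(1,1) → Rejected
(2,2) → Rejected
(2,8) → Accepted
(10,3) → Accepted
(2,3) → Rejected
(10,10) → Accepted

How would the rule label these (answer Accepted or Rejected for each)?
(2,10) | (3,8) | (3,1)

Every 'Accepted' example satisfies: max ≥ 6. None of the 'Rejected' examples do.

Accepted, Accepted, Rejected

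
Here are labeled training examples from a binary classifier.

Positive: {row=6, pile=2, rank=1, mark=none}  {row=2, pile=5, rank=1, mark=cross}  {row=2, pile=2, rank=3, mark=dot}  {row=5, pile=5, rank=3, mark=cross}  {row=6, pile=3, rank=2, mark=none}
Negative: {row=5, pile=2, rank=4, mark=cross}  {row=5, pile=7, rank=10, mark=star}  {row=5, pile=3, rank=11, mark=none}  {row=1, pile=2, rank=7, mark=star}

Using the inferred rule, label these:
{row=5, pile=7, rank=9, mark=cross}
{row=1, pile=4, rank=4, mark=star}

Negative, Negative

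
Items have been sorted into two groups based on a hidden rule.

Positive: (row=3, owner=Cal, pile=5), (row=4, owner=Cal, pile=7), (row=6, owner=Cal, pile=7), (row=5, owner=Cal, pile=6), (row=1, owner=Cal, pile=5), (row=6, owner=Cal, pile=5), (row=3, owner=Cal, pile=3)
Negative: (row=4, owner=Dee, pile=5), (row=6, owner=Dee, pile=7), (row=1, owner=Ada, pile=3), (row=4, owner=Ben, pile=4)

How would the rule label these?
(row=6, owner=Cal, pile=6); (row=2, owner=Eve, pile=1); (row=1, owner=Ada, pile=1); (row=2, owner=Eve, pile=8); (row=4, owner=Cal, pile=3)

Checking candidate rules against both groups, what survives is: owner is Cal.
(row=6, owner=Cal, pile=6): owner is Cal — checks out, so Positive.
(row=2, owner=Eve, pile=1): owner is Eve — does not pass, so Negative.
(row=1, owner=Ada, pile=1): owner is Ada — does not pass, so Negative.
(row=2, owner=Eve, pile=8): owner is Eve — does not pass, so Negative.
(row=4, owner=Cal, pile=3): owner is Cal — checks out, so Positive.

Positive, Negative, Negative, Negative, Positive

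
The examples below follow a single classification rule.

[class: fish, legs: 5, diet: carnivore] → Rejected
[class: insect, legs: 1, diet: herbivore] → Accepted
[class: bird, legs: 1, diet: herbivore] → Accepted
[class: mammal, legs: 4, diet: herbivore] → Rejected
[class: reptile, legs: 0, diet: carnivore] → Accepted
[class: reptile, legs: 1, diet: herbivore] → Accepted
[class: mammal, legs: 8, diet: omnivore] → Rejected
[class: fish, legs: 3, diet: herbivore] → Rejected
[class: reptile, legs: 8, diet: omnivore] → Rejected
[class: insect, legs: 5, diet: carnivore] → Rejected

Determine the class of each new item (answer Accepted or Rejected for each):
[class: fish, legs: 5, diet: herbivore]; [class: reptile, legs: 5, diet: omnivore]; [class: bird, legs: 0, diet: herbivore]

The common property of the 'Accepted' items is: legs ≤ 1. No 'Rejected' item has it.
[class: fish, legs: 5, diet: herbivore] → legs = 5 → Rejected.
[class: reptile, legs: 5, diet: omnivore] → legs = 5 → Rejected.
[class: bird, legs: 0, diet: herbivore] → legs = 0 → Accepted.

Rejected, Rejected, Accepted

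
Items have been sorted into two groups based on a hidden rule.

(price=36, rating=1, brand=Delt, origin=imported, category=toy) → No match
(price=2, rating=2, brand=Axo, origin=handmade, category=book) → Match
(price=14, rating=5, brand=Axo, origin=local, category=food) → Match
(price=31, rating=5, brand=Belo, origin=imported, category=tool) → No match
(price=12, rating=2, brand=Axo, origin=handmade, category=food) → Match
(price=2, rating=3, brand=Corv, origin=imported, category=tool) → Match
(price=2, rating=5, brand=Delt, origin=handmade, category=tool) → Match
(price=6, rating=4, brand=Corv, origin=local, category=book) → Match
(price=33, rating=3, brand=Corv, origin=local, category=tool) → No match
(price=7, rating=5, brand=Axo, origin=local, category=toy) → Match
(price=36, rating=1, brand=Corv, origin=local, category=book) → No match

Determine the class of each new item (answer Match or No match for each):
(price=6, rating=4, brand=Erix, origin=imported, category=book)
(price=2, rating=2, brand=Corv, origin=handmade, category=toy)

Match, Match

'Match' ⟺ price ≤ 14.
(price=6, rating=4, brand=Erix, origin=imported, category=book): price = 6, satisfies this → Match. (price=2, rating=2, brand=Corv, origin=handmade, category=toy): price = 2, satisfies this → Match.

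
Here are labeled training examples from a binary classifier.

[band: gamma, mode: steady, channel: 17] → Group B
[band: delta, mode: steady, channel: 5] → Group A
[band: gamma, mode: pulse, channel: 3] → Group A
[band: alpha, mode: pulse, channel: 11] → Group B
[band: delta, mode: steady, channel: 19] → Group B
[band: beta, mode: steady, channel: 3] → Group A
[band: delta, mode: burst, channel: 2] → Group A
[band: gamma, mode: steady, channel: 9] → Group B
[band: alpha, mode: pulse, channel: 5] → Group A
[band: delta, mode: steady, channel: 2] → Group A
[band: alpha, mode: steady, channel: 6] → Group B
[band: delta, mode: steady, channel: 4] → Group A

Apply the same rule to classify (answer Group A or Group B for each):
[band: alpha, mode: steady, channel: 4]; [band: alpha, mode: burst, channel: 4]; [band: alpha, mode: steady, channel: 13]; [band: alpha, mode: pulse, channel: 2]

Group A, Group A, Group B, Group A

The distinguishing property — channel ≤ 5 — holds for all the 'Group A' cases and none of the 'Group B' cases.
[band: alpha, mode: steady, channel: 4] — channel = 4, hence Group A.
[band: alpha, mode: burst, channel: 4] — channel = 4, hence Group A.
[band: alpha, mode: steady, channel: 13] — channel = 13, hence Group B.
[band: alpha, mode: pulse, channel: 2] — channel = 2, hence Group A.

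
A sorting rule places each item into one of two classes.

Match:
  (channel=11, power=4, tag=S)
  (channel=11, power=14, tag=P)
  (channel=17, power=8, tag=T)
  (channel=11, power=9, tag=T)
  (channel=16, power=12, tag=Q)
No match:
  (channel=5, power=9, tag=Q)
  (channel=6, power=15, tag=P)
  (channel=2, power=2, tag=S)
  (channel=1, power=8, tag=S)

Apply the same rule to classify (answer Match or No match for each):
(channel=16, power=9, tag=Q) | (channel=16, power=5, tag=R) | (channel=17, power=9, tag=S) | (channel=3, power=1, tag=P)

The classifier is using: channel ≥ 11.
(channel=16, power=9, tag=Q): Match (channel = 16). (channel=16, power=5, tag=R): Match (channel = 16). (channel=17, power=9, tag=S): Match (channel = 17). (channel=3, power=1, tag=P): No match (channel = 3).

Match, Match, Match, No match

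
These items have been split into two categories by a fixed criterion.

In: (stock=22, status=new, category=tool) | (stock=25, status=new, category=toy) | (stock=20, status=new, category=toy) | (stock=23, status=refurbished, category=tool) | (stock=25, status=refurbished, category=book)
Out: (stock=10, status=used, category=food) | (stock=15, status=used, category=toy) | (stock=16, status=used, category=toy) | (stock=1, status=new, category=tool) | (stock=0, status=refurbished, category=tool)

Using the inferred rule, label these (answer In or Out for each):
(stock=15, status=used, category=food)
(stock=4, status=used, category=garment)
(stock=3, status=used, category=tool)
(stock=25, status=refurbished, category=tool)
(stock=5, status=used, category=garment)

The pattern is that an item is 'In' exactly when: stock ≥ 20.
(stock=15, status=used, category=food) → stock = 15 → Out. (stock=4, status=used, category=garment) → stock = 4 → Out. (stock=3, status=used, category=tool) → stock = 3 → Out. (stock=25, status=refurbished, category=tool) → stock = 25 → In. (stock=5, status=used, category=garment) → stock = 5 → Out.

Out, Out, Out, In, Out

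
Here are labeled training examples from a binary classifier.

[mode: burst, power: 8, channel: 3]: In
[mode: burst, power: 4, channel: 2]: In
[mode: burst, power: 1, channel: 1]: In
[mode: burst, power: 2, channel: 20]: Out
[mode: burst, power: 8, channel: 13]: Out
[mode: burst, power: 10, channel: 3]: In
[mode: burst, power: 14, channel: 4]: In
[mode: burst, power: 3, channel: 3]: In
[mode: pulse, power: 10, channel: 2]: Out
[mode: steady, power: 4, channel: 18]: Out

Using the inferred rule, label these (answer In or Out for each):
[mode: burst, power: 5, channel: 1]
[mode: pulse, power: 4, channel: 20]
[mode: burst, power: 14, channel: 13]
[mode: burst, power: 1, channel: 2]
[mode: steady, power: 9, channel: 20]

In, Out, Out, In, Out

Rule: mode is burst AND channel ≤ 4. This holds for each 'In' example and fails for each 'Out' one.
[mode: burst, power: 5, channel: 1] → mode is burst, channel = 1 → In. [mode: pulse, power: 4, channel: 20] → mode is pulse, channel = 20 → Out. [mode: burst, power: 14, channel: 13] → mode is burst, channel = 13 → Out. [mode: burst, power: 1, channel: 2] → mode is burst, channel = 2 → In. [mode: steady, power: 9, channel: 20] → mode is steady, channel = 20 → Out.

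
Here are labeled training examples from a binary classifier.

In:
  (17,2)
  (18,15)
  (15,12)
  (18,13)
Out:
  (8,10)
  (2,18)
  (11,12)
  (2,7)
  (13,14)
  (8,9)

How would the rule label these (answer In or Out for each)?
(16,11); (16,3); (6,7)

The distinguishing property — first > second — holds for all the 'In' cases and none of the 'Out' cases.
In: (16,11), since 16 > 11. In: (16,3), since 16 > 3. Out: (6,7), since 6 < 7.

In, In, Out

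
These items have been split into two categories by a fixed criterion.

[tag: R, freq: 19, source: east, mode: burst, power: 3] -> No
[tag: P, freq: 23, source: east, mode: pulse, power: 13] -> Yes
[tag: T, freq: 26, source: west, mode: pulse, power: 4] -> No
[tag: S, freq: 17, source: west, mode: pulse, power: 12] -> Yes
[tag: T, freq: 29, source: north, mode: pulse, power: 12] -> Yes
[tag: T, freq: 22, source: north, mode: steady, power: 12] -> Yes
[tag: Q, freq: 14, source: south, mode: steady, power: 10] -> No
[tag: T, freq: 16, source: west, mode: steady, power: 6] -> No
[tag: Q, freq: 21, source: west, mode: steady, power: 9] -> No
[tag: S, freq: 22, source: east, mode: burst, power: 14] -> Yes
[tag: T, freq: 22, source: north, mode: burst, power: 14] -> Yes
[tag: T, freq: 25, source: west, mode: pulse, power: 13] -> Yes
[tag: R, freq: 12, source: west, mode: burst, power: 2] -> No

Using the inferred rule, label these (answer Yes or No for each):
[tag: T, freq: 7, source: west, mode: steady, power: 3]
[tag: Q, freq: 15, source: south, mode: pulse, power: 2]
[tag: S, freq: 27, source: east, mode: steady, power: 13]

All 'Yes' examples share one property — power ≥ 12 — and every 'No' example lacks it.
[tag: T, freq: 7, source: west, mode: steady, power: 3]: power = 3, lacks this property → No. [tag: Q, freq: 15, source: south, mode: pulse, power: 2]: power = 2, lacks this property → No. [tag: S, freq: 27, source: east, mode: steady, power: 13]: power = 13, fits → Yes.

No, No, Yes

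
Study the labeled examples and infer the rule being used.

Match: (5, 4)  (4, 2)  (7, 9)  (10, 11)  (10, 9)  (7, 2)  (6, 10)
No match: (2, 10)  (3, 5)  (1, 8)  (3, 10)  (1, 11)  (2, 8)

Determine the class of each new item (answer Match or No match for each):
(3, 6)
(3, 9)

'Match' ⟺ first ≥ 4.

No match, No match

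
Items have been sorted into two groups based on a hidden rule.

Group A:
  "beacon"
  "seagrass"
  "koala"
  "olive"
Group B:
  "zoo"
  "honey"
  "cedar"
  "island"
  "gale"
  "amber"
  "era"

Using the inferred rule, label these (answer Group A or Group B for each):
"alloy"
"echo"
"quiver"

'Group A' ⟺ has ≥ 3 vowels.
"alloy": 2 vowels — does not satisfy this, so Group B.
"echo": 2 vowels — does not satisfy this, so Group B.
"quiver": 3 vowels — fits, so Group A.

Group B, Group B, Group A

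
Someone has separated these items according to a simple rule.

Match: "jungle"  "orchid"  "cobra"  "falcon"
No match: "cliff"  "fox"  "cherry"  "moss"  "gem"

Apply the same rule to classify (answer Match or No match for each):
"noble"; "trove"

The common property of the 'Match' items is: has ≥ 2 vowels. No 'No match' item has it.
"noble": Match (2 vowels).
"trove": Match (2 vowels).

Match, Match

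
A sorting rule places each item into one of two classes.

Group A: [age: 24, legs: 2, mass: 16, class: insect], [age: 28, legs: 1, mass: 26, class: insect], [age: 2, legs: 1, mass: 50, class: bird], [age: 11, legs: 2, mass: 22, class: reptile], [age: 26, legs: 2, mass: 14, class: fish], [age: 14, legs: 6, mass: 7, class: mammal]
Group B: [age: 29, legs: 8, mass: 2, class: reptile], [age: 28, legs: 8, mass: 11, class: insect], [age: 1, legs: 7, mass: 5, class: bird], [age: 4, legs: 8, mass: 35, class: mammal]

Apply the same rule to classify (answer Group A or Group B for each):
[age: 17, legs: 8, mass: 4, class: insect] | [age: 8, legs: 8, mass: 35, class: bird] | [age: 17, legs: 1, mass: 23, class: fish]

The common property of the 'Group A' items is: legs ≤ 6. No 'Group B' item has it.

Group B, Group B, Group A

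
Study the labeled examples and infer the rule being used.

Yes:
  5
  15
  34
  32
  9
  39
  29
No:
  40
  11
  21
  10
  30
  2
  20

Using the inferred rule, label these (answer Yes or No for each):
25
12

Yes, No

A rule that fits every label: digit sum ≥ 5 — true of each 'Yes' example, false of each 'No' one.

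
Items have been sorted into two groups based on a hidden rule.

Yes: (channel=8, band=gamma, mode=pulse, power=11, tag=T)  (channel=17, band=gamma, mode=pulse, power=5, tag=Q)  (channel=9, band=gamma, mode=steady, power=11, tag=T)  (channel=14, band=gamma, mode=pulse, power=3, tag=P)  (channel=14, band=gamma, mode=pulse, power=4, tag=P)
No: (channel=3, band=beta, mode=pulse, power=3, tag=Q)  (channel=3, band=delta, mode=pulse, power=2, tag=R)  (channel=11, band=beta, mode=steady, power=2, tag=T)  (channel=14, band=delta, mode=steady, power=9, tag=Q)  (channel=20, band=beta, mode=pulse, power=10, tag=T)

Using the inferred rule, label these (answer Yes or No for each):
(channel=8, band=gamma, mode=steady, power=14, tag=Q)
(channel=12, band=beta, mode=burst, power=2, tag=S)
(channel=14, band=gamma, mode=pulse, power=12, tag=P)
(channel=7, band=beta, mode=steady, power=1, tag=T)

Rule: band is gamma. This holds for each 'Yes' example and fails for each 'No' one.

Yes, No, Yes, No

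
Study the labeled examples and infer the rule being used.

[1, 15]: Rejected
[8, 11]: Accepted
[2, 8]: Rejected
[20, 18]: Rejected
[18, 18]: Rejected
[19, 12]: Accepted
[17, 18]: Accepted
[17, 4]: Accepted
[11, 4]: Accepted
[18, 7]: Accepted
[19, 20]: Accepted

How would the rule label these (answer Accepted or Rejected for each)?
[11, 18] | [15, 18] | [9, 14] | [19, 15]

Accepted, Accepted, Accepted, Rejected

Every 'Accepted' example satisfies: sum is odd. None of the 'Rejected' examples do.
[11, 18]: 11+18 = 29, fits → Accepted. [15, 18]: 15+18 = 33, fits → Accepted. [9, 14]: 9+14 = 23, fits → Accepted. [19, 15]: 19+15 = 34, doesn't match → Rejected.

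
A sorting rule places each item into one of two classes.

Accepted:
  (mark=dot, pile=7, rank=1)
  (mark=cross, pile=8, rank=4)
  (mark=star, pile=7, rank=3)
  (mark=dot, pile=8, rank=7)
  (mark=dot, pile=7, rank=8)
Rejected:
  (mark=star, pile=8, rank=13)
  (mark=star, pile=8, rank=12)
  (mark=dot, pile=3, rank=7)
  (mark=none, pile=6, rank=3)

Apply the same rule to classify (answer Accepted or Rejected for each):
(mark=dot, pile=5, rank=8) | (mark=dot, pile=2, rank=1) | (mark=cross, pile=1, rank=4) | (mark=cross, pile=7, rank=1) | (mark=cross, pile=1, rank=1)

All 'Accepted' examples share one property — rank ≤ 8 AND pile ≥ 7 — and every 'Rejected' example lacks it.

Rejected, Rejected, Rejected, Accepted, Rejected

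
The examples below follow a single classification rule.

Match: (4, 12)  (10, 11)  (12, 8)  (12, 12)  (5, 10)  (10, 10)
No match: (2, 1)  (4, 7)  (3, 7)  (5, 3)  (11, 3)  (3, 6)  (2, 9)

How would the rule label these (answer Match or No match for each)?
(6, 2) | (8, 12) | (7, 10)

One predicate separates the groups cleanly: sum ≥ 15.
No match: (6, 2), since 6+2 = 8.
Match: (8, 12), since 8+12 = 20.
Match: (7, 10), since 7+10 = 17.

No match, Match, Match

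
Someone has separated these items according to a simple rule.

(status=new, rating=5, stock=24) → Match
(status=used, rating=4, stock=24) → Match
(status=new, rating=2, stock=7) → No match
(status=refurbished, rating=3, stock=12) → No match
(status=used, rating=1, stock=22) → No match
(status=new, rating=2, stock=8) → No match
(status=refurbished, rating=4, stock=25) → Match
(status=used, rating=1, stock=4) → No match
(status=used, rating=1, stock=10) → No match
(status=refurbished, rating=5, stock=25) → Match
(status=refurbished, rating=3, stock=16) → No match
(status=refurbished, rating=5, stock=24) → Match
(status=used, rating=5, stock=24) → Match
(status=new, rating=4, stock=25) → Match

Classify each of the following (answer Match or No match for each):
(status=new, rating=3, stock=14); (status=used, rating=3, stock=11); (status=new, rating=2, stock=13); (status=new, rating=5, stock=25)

The distinguishing property — rating ≥ 4 — holds for all the 'Match' cases and none of the 'No match' cases.
(status=new, rating=3, stock=14) → rating = 3 → No match. (status=used, rating=3, stock=11) → rating = 3 → No match. (status=new, rating=2, stock=13) → rating = 2 → No match. (status=new, rating=5, stock=25) → rating = 5 → Match.

No match, No match, No match, Match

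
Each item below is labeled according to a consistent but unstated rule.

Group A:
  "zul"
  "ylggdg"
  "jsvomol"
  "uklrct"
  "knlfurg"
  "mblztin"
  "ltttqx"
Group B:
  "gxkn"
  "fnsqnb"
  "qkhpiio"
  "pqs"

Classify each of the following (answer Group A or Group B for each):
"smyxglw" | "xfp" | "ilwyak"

Checking candidate rules against both groups, what survives is: contains 'l'.

Group A, Group B, Group A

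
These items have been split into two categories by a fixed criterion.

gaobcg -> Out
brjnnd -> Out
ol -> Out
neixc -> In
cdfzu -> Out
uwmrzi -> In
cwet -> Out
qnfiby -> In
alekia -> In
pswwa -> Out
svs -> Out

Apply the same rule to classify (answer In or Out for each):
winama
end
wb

Rule: contains 'i'. This holds for each 'In' example and fails for each 'Out' one.
winama: has 'i', passes → In. end: no 'i', lacks this property → Out. wb: no 'i', lacks this property → Out.

In, Out, Out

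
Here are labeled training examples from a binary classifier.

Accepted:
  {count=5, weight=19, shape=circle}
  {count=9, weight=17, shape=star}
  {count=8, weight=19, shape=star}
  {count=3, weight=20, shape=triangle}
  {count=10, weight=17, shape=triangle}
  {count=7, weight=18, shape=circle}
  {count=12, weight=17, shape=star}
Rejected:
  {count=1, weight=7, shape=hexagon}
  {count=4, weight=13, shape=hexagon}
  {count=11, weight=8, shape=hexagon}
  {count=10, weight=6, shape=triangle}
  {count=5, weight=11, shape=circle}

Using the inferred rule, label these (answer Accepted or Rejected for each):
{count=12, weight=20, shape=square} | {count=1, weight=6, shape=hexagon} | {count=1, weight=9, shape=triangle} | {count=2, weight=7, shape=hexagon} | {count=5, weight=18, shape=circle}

Accepted, Rejected, Rejected, Rejected, Accepted

The common property of the 'Accepted' items is: weight ≥ 17. No 'Rejected' item has it.
{count=12, weight=20, shape=square} — weight = 20, hence Accepted. {count=1, weight=6, shape=hexagon} — weight = 6, hence Rejected. {count=1, weight=9, shape=triangle} — weight = 9, hence Rejected. {count=2, weight=7, shape=hexagon} — weight = 7, hence Rejected. {count=5, weight=18, shape=circle} — weight = 18, hence Accepted.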